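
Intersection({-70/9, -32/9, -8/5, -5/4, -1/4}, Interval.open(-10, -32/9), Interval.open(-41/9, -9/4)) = EmptySet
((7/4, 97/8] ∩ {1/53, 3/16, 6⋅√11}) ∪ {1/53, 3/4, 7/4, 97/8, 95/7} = {1/53, 3/4, 7/4, 97/8, 95/7}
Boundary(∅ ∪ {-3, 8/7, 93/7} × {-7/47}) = {-3, 8/7, 93/7} × {-7/47}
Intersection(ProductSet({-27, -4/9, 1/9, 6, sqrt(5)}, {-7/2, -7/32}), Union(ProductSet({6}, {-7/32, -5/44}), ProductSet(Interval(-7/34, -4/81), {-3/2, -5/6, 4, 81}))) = ProductSet({6}, {-7/32})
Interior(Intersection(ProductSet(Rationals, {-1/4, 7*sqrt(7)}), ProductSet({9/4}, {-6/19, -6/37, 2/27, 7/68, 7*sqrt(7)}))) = EmptySet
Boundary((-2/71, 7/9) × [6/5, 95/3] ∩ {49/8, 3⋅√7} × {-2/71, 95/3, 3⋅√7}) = ∅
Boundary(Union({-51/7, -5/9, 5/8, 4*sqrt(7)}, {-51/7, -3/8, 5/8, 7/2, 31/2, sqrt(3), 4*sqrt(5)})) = {-51/7, -5/9, -3/8, 5/8, 7/2, 31/2, sqrt(3), 4*sqrt(5), 4*sqrt(7)}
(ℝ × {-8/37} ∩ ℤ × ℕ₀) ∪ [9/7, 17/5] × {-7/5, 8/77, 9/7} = [9/7, 17/5] × {-7/5, 8/77, 9/7}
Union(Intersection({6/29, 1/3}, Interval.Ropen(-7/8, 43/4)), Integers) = Union({6/29, 1/3}, Integers)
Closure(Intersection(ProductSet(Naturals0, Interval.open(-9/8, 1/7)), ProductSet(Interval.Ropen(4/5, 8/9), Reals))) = EmptySet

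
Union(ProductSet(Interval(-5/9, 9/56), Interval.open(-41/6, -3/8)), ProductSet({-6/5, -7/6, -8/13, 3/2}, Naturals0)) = Union(ProductSet({-6/5, -7/6, -8/13, 3/2}, Naturals0), ProductSet(Interval(-5/9, 9/56), Interval.open(-41/6, -3/8)))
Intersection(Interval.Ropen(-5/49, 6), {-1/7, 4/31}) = {4/31}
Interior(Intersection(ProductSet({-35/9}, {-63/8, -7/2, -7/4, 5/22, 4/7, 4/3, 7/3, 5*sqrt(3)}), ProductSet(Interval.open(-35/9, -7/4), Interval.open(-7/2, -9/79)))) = EmptySet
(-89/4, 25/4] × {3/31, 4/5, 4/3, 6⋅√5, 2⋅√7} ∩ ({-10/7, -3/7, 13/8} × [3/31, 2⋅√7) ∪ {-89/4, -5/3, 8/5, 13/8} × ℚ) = {-5/3, -10/7, -3/7, 8/5, 13/8} × {3/31, 4/5, 4/3}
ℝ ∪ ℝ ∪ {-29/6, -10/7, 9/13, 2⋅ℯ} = ℝ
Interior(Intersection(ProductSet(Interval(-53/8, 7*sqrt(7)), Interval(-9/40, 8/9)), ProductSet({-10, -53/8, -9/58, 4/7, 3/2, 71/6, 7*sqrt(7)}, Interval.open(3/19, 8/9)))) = EmptySet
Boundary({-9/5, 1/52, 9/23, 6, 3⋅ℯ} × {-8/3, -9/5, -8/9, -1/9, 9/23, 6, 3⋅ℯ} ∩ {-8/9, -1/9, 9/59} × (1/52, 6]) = ∅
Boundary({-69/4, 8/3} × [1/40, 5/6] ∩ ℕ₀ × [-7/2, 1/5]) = ∅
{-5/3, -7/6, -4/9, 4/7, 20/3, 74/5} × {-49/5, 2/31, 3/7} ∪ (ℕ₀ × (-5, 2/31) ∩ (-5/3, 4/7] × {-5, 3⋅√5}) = {-5/3, -7/6, -4/9, 4/7, 20/3, 74/5} × {-49/5, 2/31, 3/7}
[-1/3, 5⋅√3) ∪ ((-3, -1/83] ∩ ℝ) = (-3, 5⋅√3)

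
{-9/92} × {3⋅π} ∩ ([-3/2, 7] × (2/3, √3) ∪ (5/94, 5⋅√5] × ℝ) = ∅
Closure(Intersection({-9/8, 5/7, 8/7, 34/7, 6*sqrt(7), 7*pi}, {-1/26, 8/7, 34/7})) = {8/7, 34/7}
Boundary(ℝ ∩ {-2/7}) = {-2/7}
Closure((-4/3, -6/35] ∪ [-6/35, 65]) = [-4/3, 65]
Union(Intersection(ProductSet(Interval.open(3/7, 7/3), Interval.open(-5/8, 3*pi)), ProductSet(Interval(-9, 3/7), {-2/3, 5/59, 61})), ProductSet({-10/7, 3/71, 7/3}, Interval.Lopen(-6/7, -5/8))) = ProductSet({-10/7, 3/71, 7/3}, Interval.Lopen(-6/7, -5/8))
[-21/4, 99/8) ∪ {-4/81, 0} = [-21/4, 99/8)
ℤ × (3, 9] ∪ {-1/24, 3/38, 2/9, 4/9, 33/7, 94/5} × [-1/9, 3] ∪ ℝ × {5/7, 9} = (ℝ × {5/7, 9}) ∪ (ℤ × (3, 9]) ∪ ({-1/24, 3/38, 2/9, 4/9, 33/7, 94/5} × [-1/9, 3])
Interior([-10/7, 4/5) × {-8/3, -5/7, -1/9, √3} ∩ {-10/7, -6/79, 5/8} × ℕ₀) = ∅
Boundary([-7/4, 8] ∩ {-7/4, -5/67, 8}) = {-7/4, -5/67, 8}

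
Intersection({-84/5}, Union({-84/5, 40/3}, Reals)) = {-84/5}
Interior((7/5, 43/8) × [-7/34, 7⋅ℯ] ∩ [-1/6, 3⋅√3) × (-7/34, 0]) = (7/5, 3⋅√3) × (-7/34, 0)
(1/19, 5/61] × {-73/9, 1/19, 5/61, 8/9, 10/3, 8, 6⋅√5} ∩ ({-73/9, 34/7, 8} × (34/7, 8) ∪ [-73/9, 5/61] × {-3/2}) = ∅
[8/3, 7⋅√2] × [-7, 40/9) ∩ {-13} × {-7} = ∅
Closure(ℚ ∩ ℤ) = ℤ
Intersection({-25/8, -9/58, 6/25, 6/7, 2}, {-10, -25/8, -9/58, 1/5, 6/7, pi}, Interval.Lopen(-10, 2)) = {-25/8, -9/58, 6/7}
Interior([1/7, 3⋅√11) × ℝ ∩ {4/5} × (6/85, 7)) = ∅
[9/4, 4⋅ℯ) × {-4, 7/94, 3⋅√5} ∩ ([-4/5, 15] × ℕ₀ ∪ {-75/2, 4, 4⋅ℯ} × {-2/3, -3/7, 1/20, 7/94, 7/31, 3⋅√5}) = {4} × {7/94, 3⋅√5}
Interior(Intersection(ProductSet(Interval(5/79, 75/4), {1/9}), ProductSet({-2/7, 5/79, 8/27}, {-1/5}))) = EmptySet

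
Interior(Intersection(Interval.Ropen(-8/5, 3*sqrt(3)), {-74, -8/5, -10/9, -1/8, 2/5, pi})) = EmptySet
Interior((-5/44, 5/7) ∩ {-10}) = ∅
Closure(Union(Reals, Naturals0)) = Reals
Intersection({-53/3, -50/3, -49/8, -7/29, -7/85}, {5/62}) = EmptySet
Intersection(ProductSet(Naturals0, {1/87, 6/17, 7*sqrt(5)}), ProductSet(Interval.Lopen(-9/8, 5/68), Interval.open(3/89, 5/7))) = ProductSet(Range(0, 1, 1), {6/17})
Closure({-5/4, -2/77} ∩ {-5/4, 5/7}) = {-5/4}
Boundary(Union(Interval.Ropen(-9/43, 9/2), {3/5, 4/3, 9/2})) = {-9/43, 9/2}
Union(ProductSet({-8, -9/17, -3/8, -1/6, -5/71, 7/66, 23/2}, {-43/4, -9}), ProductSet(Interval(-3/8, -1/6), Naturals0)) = Union(ProductSet({-8, -9/17, -3/8, -1/6, -5/71, 7/66, 23/2}, {-43/4, -9}), ProductSet(Interval(-3/8, -1/6), Naturals0))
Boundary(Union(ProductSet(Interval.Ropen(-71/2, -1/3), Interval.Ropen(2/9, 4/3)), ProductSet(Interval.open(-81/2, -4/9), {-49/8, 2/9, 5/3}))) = Union(ProductSet({-71/2, -1/3}, Interval(2/9, 4/3)), ProductSet(Interval(-81/2, -4/9), {-49/8, 2/9, 5/3}), ProductSet(Interval(-71/2, -1/3), {2/9, 4/3}))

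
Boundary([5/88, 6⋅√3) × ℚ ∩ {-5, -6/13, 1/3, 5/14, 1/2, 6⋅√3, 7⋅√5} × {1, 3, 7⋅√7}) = {1/3, 5/14, 1/2} × {1, 3}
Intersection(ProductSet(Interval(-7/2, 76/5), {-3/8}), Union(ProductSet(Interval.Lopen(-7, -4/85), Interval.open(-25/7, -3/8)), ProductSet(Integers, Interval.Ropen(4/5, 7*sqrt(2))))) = EmptySet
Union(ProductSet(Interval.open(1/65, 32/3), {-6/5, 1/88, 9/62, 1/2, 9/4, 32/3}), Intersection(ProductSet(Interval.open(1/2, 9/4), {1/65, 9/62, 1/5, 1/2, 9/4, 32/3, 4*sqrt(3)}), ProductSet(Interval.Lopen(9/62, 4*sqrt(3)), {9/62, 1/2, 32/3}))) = ProductSet(Interval.open(1/65, 32/3), {-6/5, 1/88, 9/62, 1/2, 9/4, 32/3})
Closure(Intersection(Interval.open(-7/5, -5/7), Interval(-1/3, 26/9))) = EmptySet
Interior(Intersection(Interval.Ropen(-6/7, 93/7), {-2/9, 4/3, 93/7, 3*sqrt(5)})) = EmptySet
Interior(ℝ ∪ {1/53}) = ℝ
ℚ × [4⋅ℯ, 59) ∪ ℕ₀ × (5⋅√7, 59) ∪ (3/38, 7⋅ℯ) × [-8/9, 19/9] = (ℚ × [4⋅ℯ, 59)) ∪ ((3/38, 7⋅ℯ) × [-8/9, 19/9])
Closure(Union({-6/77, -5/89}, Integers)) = Union({-6/77, -5/89}, Integers)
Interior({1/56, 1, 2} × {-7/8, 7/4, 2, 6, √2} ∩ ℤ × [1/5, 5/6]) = ∅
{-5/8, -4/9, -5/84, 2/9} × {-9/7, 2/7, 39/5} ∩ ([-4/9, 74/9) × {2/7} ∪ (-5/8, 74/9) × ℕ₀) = {-4/9, -5/84, 2/9} × {2/7}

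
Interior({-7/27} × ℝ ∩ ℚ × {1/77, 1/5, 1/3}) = ∅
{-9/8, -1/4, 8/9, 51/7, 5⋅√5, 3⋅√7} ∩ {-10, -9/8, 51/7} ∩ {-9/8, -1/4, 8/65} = {-9/8}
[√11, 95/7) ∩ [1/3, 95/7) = [√11, 95/7)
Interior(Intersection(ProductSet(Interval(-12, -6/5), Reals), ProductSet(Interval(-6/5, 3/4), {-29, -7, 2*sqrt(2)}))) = EmptySet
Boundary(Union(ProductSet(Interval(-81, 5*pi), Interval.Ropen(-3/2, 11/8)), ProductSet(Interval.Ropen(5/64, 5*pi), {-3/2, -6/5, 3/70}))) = Union(ProductSet({-81, 5*pi}, Interval(-3/2, 11/8)), ProductSet(Interval(-81, 5*pi), {-3/2, 11/8}))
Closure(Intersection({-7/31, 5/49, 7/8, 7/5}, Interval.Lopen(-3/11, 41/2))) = {-7/31, 5/49, 7/8, 7/5}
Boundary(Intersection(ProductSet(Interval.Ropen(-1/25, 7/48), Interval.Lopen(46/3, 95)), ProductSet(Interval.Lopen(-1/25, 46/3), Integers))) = ProductSet(Interval(-1/25, 7/48), Range(16, 96, 1))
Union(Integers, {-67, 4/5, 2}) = Union({4/5}, Integers)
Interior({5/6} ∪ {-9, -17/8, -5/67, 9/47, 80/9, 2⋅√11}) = ∅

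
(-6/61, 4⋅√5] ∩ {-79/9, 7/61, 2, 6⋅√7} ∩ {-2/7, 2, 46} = {2}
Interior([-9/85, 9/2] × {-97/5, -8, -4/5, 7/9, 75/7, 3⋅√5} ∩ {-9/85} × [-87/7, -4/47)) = ∅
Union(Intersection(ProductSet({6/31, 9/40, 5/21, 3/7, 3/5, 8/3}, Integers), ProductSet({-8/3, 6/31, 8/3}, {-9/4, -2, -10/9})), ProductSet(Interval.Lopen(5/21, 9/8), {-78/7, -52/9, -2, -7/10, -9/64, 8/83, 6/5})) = Union(ProductSet({6/31, 8/3}, {-2}), ProductSet(Interval.Lopen(5/21, 9/8), {-78/7, -52/9, -2, -7/10, -9/64, 8/83, 6/5}))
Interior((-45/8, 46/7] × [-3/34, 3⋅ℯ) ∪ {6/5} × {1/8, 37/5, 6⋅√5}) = (-45/8, 46/7) × (-3/34, 3⋅ℯ)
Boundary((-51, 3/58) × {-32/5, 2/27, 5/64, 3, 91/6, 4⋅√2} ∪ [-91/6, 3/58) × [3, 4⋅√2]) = ({-91/6, 3/58} × [3, 4⋅√2]) ∪ ([-51, 3/58] × {-32/5, 2/27, 5/64, 3, 91/6, 4⋅√2})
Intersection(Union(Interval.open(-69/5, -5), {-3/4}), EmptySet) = EmptySet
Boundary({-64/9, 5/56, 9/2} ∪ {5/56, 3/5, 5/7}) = {-64/9, 5/56, 3/5, 5/7, 9/2}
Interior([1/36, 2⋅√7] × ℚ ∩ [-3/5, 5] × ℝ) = ∅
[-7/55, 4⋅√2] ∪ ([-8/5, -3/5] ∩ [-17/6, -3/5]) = [-8/5, -3/5] ∪ [-7/55, 4⋅√2]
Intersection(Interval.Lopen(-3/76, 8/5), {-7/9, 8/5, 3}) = {8/5}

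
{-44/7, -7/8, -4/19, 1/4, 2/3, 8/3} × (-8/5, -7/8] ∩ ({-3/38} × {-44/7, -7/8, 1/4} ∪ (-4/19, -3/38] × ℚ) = ∅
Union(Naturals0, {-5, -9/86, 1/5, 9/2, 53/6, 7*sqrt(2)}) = Union({-5, -9/86, 1/5, 9/2, 53/6, 7*sqrt(2)}, Naturals0)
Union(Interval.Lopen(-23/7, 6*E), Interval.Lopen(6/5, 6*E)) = Interval.Lopen(-23/7, 6*E)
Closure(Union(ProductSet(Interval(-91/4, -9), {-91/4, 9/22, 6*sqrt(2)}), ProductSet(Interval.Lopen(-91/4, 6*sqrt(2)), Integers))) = Union(ProductSet(Interval(-91/4, -9), {-91/4, 9/22, 6*sqrt(2)}), ProductSet(Interval(-91/4, 6*sqrt(2)), Integers))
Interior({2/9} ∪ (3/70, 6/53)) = (3/70, 6/53)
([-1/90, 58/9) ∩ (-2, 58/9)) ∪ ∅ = [-1/90, 58/9)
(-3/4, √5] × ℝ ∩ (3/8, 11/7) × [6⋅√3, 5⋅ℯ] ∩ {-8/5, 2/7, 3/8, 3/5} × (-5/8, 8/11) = ∅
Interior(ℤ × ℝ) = ∅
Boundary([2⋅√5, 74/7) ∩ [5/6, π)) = ∅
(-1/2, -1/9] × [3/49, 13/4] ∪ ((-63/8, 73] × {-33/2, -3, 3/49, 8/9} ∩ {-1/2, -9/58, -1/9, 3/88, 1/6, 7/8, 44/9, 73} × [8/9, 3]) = ((-1/2, -1/9] × [3/49, 13/4]) ∪ ({-1/2, -9/58, -1/9, 3/88, 1/6, 7/8, 44/9, 73} × {8/9})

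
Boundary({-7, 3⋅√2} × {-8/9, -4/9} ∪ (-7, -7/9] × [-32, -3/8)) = ({-7, -7/9} × [-32, -3/8]) ∪ ([-7, -7/9] × {-32, -3/8}) ∪ ({-7, 3⋅√2} × {-8/9, -4/9})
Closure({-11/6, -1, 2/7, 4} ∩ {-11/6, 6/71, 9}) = {-11/6}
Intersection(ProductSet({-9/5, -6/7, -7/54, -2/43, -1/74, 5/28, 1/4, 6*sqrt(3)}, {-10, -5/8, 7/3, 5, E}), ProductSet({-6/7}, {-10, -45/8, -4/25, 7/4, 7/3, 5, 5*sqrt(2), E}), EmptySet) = EmptySet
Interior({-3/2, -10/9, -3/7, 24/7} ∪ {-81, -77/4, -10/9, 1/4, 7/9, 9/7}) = ∅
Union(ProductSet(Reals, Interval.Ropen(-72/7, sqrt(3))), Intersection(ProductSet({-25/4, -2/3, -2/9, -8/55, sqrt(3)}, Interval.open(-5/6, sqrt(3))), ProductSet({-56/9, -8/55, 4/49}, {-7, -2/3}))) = ProductSet(Reals, Interval.Ropen(-72/7, sqrt(3)))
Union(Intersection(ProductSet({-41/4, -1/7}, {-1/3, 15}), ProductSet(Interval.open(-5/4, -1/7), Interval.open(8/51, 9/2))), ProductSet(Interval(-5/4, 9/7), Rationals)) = ProductSet(Interval(-5/4, 9/7), Rationals)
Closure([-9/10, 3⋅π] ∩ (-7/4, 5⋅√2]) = [-9/10, 5⋅√2]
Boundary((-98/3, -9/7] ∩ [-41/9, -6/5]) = {-41/9, -9/7}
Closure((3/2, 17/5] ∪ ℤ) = ℤ ∪ [3/2, 17/5]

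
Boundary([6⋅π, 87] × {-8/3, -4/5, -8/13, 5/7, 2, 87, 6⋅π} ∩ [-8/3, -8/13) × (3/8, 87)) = ∅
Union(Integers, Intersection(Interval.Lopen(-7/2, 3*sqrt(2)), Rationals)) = Union(Integers, Intersection(Interval.Lopen(-7/2, 3*sqrt(2)), Rationals))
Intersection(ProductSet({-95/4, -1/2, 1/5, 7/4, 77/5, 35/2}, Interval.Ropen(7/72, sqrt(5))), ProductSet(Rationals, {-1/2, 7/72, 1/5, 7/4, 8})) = ProductSet({-95/4, -1/2, 1/5, 7/4, 77/5, 35/2}, {7/72, 1/5, 7/4})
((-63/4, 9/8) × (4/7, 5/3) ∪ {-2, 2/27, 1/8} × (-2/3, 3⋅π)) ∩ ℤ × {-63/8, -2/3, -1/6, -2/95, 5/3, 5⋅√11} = {-2} × {-1/6, -2/95, 5/3}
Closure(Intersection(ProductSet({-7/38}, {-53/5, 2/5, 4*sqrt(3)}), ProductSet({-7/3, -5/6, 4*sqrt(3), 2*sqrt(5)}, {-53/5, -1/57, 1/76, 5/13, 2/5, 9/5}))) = EmptySet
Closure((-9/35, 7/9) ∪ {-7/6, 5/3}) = {-7/6, 5/3} ∪ [-9/35, 7/9]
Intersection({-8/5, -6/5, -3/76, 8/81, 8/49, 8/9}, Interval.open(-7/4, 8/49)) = {-8/5, -6/5, -3/76, 8/81}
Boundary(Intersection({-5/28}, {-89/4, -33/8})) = EmptySet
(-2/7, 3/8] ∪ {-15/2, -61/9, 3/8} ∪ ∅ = {-15/2, -61/9} ∪ (-2/7, 3/8]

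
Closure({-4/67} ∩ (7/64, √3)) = ∅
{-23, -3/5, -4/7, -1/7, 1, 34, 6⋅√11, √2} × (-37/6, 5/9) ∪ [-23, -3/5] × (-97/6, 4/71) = ([-23, -3/5] × (-97/6, 4/71)) ∪ ({-23, -3/5, -4/7, -1/7, 1, 34, 6⋅√11, √2} × (-37/6, 5/9))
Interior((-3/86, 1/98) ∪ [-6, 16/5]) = (-6, 16/5)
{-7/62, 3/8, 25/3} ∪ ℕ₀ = {-7/62, 3/8, 25/3} ∪ ℕ₀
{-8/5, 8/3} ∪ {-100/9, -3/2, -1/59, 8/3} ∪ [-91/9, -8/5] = {-100/9, -3/2, -1/59, 8/3} ∪ [-91/9, -8/5]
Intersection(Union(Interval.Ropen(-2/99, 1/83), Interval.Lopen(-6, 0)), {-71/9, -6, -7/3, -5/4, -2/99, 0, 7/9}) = {-7/3, -5/4, -2/99, 0}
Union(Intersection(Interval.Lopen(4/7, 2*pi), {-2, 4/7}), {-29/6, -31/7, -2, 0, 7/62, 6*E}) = {-29/6, -31/7, -2, 0, 7/62, 6*E}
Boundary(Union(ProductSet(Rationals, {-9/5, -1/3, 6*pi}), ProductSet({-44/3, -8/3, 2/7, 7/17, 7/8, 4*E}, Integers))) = Union(ProductSet({-44/3, -8/3, 2/7, 7/17, 7/8, 4*E}, Integers), ProductSet(Reals, {-9/5, -1/3, 6*pi}))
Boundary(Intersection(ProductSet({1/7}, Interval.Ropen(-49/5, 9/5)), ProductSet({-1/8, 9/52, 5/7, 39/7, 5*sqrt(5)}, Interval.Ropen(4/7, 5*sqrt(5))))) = EmptySet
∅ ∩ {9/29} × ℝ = ∅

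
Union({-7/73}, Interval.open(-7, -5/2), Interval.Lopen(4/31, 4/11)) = Union({-7/73}, Interval.open(-7, -5/2), Interval.Lopen(4/31, 4/11))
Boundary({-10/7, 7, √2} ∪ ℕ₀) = {-10/7, √2} ∪ ℕ₀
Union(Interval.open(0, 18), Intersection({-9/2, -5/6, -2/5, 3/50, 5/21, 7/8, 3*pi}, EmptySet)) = Interval.open(0, 18)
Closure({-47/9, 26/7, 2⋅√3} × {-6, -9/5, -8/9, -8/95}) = {-47/9, 26/7, 2⋅√3} × {-6, -9/5, -8/9, -8/95}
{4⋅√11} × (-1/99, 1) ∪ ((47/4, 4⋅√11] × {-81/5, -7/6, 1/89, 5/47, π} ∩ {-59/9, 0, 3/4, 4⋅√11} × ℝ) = {4⋅√11} × ({-81/5, -7/6, π} ∪ (-1/99, 1))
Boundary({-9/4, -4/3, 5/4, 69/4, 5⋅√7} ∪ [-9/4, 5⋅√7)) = {-9/4, 69/4, 5⋅√7}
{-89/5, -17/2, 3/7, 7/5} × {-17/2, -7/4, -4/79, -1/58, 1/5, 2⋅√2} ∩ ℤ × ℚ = ∅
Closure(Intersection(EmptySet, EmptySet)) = EmptySet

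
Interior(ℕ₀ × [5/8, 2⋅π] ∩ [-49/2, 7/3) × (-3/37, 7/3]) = ∅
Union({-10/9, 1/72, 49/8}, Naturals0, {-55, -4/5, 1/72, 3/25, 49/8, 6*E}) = Union({-55, -10/9, -4/5, 1/72, 3/25, 49/8, 6*E}, Naturals0)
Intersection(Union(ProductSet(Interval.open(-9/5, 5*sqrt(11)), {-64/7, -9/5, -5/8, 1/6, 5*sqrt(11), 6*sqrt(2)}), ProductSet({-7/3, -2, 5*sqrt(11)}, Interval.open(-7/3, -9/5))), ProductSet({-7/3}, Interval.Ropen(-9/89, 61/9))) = EmptySet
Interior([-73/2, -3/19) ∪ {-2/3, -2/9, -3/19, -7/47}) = (-73/2, -3/19)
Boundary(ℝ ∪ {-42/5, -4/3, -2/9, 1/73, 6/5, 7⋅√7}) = ∅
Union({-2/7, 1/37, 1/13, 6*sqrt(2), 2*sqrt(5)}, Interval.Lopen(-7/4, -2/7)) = Union({1/37, 1/13, 6*sqrt(2), 2*sqrt(5)}, Interval.Lopen(-7/4, -2/7))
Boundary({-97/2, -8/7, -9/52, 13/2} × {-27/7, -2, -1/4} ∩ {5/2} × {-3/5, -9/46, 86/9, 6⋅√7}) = ∅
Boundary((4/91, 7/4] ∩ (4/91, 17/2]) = {4/91, 7/4}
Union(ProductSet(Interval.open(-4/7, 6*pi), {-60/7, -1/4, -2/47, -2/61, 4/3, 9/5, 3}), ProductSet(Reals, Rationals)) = ProductSet(Reals, Rationals)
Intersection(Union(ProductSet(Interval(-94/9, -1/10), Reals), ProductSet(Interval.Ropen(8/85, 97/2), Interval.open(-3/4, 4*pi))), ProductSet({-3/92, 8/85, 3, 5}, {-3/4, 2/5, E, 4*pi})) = ProductSet({8/85, 3, 5}, {2/5, E})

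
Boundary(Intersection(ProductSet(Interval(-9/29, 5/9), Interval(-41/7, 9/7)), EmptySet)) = EmptySet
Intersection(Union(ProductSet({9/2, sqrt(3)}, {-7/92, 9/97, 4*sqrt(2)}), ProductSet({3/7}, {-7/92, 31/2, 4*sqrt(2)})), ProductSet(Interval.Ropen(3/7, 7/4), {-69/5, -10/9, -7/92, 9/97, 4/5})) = Union(ProductSet({3/7}, {-7/92}), ProductSet({sqrt(3)}, {-7/92, 9/97}))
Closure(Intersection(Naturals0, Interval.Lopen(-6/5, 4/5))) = Range(0, 1, 1)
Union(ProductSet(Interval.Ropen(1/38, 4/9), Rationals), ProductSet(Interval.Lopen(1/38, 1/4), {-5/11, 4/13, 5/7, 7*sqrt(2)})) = Union(ProductSet(Interval.Lopen(1/38, 1/4), {-5/11, 4/13, 5/7, 7*sqrt(2)}), ProductSet(Interval.Ropen(1/38, 4/9), Rationals))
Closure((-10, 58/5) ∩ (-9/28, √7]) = [-9/28, √7]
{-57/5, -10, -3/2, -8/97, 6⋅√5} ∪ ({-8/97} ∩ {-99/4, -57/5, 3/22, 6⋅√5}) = {-57/5, -10, -3/2, -8/97, 6⋅√5}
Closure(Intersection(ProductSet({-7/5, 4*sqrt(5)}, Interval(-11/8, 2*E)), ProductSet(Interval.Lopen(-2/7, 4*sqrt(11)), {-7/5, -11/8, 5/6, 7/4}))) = ProductSet({4*sqrt(5)}, {-11/8, 5/6, 7/4})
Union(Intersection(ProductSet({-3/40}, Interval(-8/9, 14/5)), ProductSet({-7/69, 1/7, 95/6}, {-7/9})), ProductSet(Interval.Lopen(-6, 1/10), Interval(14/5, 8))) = ProductSet(Interval.Lopen(-6, 1/10), Interval(14/5, 8))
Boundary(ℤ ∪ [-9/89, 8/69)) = {-9/89, 8/69} ∪ (ℤ \ (-9/89, 8/69))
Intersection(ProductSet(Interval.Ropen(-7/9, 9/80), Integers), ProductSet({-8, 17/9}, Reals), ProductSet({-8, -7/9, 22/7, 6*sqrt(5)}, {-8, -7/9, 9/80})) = EmptySet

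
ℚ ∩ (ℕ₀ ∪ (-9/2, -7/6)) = ℕ₀ ∪ (ℚ ∩ (-9/2, -7/6))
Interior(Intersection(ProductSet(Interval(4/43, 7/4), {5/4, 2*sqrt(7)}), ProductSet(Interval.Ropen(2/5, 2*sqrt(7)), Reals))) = EmptySet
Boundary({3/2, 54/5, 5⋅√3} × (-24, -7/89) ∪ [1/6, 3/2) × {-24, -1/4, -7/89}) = ([1/6, 3/2] × {-24, -1/4, -7/89}) ∪ ({3/2, 54/5, 5⋅√3} × [-24, -7/89])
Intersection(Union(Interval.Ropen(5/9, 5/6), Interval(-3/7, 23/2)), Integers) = Range(0, 12, 1)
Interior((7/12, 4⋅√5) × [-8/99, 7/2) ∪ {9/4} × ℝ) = (7/12, 4⋅√5) × (-8/99, 7/2)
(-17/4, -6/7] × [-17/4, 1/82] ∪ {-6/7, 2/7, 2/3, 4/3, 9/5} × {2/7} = ({-6/7, 2/7, 2/3, 4/3, 9/5} × {2/7}) ∪ ((-17/4, -6/7] × [-17/4, 1/82])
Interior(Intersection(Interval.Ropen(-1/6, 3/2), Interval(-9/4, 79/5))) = Interval.open(-1/6, 3/2)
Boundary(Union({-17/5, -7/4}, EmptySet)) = {-17/5, -7/4}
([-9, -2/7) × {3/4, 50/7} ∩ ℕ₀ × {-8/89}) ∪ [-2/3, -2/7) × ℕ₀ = [-2/3, -2/7) × ℕ₀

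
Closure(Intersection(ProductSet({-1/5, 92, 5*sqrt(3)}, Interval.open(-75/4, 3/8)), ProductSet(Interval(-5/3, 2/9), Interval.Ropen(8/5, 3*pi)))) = EmptySet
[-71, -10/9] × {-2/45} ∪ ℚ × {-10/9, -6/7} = (ℚ × {-10/9, -6/7}) ∪ ([-71, -10/9] × {-2/45})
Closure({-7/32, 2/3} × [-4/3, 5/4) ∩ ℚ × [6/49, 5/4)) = {-7/32, 2/3} × [6/49, 5/4]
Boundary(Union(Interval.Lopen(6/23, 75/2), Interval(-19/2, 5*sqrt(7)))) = {-19/2, 75/2}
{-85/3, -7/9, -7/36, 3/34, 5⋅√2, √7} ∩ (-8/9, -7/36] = {-7/9, -7/36}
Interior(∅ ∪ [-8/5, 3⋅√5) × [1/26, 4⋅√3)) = (-8/5, 3⋅√5) × (1/26, 4⋅√3)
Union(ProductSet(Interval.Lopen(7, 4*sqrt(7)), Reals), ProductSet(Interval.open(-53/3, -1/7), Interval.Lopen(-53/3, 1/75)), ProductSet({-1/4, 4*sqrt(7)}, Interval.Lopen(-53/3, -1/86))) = Union(ProductSet({-1/4, 4*sqrt(7)}, Interval.Lopen(-53/3, -1/86)), ProductSet(Interval.open(-53/3, -1/7), Interval.Lopen(-53/3, 1/75)), ProductSet(Interval.Lopen(7, 4*sqrt(7)), Reals))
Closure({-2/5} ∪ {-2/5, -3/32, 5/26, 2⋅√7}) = {-2/5, -3/32, 5/26, 2⋅√7}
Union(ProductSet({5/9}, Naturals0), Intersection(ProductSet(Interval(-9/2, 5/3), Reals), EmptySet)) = ProductSet({5/9}, Naturals0)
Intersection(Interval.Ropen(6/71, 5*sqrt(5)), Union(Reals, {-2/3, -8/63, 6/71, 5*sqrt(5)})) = Interval.Ropen(6/71, 5*sqrt(5))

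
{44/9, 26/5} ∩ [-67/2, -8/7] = ∅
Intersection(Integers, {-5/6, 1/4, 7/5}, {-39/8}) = EmptySet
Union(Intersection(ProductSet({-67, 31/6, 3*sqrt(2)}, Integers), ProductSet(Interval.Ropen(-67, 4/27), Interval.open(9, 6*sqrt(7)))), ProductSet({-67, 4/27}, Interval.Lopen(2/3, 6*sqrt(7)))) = ProductSet({-67, 4/27}, Interval.Lopen(2/3, 6*sqrt(7)))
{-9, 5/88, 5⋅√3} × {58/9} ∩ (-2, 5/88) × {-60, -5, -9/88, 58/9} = ∅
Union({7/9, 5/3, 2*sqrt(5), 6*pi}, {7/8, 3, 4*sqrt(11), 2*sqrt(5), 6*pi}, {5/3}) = {7/9, 7/8, 5/3, 3, 4*sqrt(11), 2*sqrt(5), 6*pi}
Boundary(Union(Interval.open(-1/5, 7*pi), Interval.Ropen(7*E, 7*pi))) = {-1/5, 7*pi}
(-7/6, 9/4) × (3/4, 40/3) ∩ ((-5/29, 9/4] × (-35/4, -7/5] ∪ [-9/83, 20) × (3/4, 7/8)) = [-9/83, 9/4) × (3/4, 7/8)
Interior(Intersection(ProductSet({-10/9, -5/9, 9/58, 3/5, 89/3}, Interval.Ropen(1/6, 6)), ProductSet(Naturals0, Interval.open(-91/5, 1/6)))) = EmptySet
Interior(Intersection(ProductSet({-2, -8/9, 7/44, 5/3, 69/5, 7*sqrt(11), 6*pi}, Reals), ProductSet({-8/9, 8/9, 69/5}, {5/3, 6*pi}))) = EmptySet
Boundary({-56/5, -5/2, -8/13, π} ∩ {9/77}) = ∅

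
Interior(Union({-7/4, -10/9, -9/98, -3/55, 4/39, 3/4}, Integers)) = EmptySet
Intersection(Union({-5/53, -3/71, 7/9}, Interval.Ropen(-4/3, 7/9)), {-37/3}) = EmptySet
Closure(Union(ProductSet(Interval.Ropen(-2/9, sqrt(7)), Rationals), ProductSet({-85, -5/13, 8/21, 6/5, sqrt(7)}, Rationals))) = ProductSet(Union({-85, -5/13}, Interval(-2/9, sqrt(7))), Reals)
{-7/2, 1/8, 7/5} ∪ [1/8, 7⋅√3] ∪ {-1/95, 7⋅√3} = {-7/2, -1/95} ∪ [1/8, 7⋅√3]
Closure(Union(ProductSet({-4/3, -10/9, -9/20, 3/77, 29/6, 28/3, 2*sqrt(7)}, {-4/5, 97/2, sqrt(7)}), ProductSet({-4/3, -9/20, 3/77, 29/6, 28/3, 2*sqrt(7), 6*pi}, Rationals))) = Union(ProductSet({-4/3, -10/9, -9/20, 3/77, 29/6, 28/3, 2*sqrt(7)}, {-4/5, 97/2, sqrt(7)}), ProductSet({-4/3, -9/20, 3/77, 29/6, 28/3, 2*sqrt(7), 6*pi}, Reals))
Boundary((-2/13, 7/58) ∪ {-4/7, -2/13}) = {-4/7, -2/13, 7/58}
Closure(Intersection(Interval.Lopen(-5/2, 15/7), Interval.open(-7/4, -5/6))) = Interval(-7/4, -5/6)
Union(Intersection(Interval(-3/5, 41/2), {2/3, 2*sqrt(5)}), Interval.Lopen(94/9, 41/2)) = Union({2/3, 2*sqrt(5)}, Interval.Lopen(94/9, 41/2))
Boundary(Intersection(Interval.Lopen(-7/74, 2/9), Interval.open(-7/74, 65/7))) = {-7/74, 2/9}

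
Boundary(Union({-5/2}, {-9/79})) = {-5/2, -9/79}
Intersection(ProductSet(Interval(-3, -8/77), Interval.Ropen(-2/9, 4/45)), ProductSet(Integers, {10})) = EmptySet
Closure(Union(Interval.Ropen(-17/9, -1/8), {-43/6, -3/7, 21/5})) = Union({-43/6, 21/5}, Interval(-17/9, -1/8))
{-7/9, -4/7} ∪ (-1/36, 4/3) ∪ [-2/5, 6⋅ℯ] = {-7/9, -4/7} ∪ [-2/5, 6⋅ℯ]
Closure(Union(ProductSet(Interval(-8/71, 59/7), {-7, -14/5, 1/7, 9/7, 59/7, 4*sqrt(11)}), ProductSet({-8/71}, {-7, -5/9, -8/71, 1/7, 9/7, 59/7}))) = Union(ProductSet({-8/71}, {-7, -5/9, -8/71, 1/7, 9/7, 59/7}), ProductSet(Interval(-8/71, 59/7), {-7, -14/5, 1/7, 9/7, 59/7, 4*sqrt(11)}))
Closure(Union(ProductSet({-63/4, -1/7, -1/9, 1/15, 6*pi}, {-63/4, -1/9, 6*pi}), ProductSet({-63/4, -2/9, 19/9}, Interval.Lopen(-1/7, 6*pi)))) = Union(ProductSet({-63/4, -2/9, 19/9}, Interval(-1/7, 6*pi)), ProductSet({-63/4, -1/7, -1/9, 1/15, 6*pi}, {-63/4, -1/9, 6*pi}))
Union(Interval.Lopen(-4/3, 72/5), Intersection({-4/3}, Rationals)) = Interval(-4/3, 72/5)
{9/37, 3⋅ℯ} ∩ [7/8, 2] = ∅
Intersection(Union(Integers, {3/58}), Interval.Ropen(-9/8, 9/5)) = Union({3/58}, Range(-1, 2, 1))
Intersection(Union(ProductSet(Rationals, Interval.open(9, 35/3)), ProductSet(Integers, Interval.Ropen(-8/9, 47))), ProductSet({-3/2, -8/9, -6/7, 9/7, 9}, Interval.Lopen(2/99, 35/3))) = Union(ProductSet({9}, Interval.Lopen(2/99, 35/3)), ProductSet({-3/2, -8/9, -6/7, 9/7, 9}, Interval.open(9, 35/3)))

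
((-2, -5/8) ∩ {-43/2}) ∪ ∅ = ∅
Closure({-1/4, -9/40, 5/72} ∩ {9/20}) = ∅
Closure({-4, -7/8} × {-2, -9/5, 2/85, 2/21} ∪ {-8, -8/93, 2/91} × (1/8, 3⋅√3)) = ({-4, -7/8} × {-2, -9/5, 2/85, 2/21}) ∪ ({-8, -8/93, 2/91} × [1/8, 3⋅√3])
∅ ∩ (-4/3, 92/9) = ∅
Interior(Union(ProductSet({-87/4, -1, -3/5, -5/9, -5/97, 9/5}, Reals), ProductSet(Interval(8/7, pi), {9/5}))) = EmptySet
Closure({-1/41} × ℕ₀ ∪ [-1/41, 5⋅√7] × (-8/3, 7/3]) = ({-1/41} × (ℕ₀ ∪ (ℕ₀ \ (-8/3, 7/3)))) ∪ ([-1/41, 5⋅√7] × [-8/3, 7/3])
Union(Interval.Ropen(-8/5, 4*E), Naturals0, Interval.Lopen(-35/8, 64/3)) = Union(Interval.Lopen(-35/8, 64/3), Naturals0)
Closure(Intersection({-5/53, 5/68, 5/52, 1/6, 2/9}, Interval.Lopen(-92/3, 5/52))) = {-5/53, 5/68, 5/52}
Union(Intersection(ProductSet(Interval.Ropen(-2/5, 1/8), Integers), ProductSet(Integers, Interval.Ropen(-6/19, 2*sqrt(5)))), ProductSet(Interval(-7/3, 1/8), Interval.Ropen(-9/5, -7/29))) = Union(ProductSet(Interval(-7/3, 1/8), Interval.Ropen(-9/5, -7/29)), ProductSet(Range(0, 1, 1), Range(0, 5, 1)))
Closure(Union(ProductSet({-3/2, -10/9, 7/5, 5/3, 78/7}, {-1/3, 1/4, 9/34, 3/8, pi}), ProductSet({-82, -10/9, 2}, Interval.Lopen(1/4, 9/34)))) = Union(ProductSet({-82, -10/9, 2}, Interval(1/4, 9/34)), ProductSet({-3/2, -10/9, 7/5, 5/3, 78/7}, {-1/3, 1/4, 9/34, 3/8, pi}))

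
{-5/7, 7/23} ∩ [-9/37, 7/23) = ∅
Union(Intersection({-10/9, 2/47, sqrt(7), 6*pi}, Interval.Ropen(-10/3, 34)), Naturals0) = Union({-10/9, 2/47, sqrt(7), 6*pi}, Naturals0)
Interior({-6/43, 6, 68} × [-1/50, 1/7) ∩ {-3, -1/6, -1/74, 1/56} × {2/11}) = ∅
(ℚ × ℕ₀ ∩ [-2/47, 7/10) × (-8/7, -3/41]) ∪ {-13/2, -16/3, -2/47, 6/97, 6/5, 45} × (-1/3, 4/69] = {-13/2, -16/3, -2/47, 6/97, 6/5, 45} × (-1/3, 4/69]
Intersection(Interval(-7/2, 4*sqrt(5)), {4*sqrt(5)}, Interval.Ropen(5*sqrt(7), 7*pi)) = EmptySet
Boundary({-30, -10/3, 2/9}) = {-30, -10/3, 2/9}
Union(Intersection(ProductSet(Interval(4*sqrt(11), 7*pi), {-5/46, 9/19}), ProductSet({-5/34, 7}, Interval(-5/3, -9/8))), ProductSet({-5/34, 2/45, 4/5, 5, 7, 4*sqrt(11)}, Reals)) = ProductSet({-5/34, 2/45, 4/5, 5, 7, 4*sqrt(11)}, Reals)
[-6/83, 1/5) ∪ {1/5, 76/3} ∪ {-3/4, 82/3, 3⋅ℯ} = {-3/4, 76/3, 82/3, 3⋅ℯ} ∪ [-6/83, 1/5]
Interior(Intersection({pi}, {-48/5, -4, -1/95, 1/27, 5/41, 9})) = EmptySet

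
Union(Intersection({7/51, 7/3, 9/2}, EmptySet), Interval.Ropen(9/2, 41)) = Interval.Ropen(9/2, 41)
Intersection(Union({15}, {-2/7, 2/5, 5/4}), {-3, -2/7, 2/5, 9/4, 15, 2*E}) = {-2/7, 2/5, 15}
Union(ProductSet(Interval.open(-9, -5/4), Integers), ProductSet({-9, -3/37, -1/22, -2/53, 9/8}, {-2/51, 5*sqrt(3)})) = Union(ProductSet({-9, -3/37, -1/22, -2/53, 9/8}, {-2/51, 5*sqrt(3)}), ProductSet(Interval.open(-9, -5/4), Integers))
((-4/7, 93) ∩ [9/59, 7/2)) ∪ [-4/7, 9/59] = [-4/7, 7/2)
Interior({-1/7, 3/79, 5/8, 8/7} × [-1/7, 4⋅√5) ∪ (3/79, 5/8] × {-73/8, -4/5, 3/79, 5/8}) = ∅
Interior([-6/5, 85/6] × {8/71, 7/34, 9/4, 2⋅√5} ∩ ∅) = ∅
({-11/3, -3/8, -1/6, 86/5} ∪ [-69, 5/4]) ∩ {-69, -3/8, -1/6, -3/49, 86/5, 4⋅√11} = {-69, -3/8, -1/6, -3/49, 86/5}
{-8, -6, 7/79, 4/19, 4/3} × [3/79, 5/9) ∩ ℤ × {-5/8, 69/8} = ∅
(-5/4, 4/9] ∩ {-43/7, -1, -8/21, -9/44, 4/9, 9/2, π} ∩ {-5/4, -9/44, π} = {-9/44}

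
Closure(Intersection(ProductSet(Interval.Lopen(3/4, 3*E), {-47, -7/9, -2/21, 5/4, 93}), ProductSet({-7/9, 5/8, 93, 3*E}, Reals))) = ProductSet({3*E}, {-47, -7/9, -2/21, 5/4, 93})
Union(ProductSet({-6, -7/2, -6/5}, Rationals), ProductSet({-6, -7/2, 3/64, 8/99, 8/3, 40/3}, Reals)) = Union(ProductSet({-6, -7/2, -6/5}, Rationals), ProductSet({-6, -7/2, 3/64, 8/99, 8/3, 40/3}, Reals))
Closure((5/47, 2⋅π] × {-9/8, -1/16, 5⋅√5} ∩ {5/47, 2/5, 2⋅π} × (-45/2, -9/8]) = {2/5, 2⋅π} × {-9/8}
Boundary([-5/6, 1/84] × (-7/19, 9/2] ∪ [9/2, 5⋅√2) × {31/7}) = ({-5/6, 1/84} × [-7/19, 9/2]) ∪ ([-5/6, 1/84] × {-7/19, 9/2}) ∪ ([9/2, 5⋅√2] × {31/7})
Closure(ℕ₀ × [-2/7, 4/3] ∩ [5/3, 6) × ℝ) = {2, 3, 4, 5} × [-2/7, 4/3]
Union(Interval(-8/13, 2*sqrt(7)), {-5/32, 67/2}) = Union({67/2}, Interval(-8/13, 2*sqrt(7)))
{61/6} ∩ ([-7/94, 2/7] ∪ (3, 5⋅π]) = {61/6}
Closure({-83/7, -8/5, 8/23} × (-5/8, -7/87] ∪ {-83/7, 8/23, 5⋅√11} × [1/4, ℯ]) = ({-83/7, -8/5, 8/23} × [-5/8, -7/87]) ∪ ({-83/7, 8/23, 5⋅√11} × [1/4, ℯ])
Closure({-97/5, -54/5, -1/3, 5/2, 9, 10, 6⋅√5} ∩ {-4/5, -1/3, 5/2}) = {-1/3, 5/2}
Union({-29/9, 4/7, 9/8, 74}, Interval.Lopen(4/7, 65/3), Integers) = Union({-29/9}, Integers, Interval(4/7, 65/3))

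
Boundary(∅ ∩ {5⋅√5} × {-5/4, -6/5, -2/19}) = ∅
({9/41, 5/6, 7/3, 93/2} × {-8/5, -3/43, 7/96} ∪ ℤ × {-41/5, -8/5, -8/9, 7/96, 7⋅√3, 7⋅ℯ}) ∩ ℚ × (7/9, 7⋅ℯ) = ℤ × {7⋅√3}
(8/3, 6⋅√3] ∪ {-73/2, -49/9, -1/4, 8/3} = {-73/2, -49/9, -1/4} ∪ [8/3, 6⋅√3]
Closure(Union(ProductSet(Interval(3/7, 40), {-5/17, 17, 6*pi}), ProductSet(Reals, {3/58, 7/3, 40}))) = Union(ProductSet(Interval(3/7, 40), {-5/17, 17, 6*pi}), ProductSet(Reals, {3/58, 7/3, 40}))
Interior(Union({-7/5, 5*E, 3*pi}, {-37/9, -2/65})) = EmptySet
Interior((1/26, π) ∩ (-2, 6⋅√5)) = (1/26, π)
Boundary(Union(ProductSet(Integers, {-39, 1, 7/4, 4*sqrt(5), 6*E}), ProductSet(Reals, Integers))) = Union(ProductSet(Integers, {-39, 1, 7/4, 4*sqrt(5), 6*E}), ProductSet(Reals, Integers))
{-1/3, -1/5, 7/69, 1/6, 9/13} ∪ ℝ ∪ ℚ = ℝ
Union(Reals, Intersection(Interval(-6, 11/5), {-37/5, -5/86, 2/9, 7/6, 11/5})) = Reals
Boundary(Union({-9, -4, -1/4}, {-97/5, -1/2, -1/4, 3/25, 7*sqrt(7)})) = {-97/5, -9, -4, -1/2, -1/4, 3/25, 7*sqrt(7)}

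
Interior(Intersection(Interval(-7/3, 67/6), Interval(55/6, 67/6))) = Interval.open(55/6, 67/6)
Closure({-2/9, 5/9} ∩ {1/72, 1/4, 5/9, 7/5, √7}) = {5/9}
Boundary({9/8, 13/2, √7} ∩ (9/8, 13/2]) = {13/2, √7}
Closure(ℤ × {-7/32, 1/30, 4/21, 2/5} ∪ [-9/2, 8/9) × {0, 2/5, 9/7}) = (ℤ × {-7/32, 1/30, 4/21, 2/5}) ∪ ([-9/2, 8/9] × {0, 2/5, 9/7})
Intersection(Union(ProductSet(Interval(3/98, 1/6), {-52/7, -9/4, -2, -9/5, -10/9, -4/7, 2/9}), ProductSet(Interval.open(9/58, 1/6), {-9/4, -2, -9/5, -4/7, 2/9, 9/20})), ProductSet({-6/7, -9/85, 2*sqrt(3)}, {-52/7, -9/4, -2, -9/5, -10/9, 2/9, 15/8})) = EmptySet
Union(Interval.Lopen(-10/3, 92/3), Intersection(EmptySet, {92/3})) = Interval.Lopen(-10/3, 92/3)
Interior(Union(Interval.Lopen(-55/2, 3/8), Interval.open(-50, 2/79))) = Interval.open(-50, 3/8)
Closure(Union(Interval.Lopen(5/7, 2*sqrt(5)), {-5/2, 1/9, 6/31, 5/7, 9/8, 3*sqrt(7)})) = Union({-5/2, 1/9, 6/31, 3*sqrt(7)}, Interval(5/7, 2*sqrt(5)))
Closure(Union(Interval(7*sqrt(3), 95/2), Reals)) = Interval(-oo, oo)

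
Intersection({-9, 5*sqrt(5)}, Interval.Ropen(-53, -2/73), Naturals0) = EmptySet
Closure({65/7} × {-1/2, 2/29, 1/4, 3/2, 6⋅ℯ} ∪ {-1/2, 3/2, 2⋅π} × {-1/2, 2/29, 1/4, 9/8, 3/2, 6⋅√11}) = ({65/7} × {-1/2, 2/29, 1/4, 3/2, 6⋅ℯ}) ∪ ({-1/2, 3/2, 2⋅π} × {-1/2, 2/29, 1/4, 9/8, 3/2, 6⋅√11})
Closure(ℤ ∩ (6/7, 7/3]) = {1, 2}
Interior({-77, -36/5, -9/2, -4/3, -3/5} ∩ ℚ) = ∅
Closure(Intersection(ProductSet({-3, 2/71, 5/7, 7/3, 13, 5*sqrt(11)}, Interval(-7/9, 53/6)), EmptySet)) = EmptySet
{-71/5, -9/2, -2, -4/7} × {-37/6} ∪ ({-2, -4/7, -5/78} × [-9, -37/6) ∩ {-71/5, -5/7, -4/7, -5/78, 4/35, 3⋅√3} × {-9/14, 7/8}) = {-71/5, -9/2, -2, -4/7} × {-37/6}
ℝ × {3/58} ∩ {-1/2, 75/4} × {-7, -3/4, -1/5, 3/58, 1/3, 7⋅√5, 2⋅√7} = {-1/2, 75/4} × {3/58}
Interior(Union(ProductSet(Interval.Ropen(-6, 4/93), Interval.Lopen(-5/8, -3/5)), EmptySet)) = ProductSet(Interval.open(-6, 4/93), Interval.open(-5/8, -3/5))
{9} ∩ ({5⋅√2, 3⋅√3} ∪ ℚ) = {9}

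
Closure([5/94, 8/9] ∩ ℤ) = ∅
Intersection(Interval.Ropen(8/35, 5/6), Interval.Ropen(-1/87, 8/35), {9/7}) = EmptySet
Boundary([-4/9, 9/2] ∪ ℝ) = ∅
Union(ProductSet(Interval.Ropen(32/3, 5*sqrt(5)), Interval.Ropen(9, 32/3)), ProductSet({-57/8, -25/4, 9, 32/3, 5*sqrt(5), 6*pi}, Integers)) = Union(ProductSet({-57/8, -25/4, 9, 32/3, 5*sqrt(5), 6*pi}, Integers), ProductSet(Interval.Ropen(32/3, 5*sqrt(5)), Interval.Ropen(9, 32/3)))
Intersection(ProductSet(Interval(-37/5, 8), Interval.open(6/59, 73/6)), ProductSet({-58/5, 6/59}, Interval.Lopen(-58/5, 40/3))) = ProductSet({6/59}, Interval.open(6/59, 73/6))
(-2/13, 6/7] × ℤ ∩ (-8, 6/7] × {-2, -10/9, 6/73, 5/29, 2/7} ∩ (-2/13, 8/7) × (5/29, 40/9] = ∅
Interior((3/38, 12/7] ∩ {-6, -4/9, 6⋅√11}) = ∅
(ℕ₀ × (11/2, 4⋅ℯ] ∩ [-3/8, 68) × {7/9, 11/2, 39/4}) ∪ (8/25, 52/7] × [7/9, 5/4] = ({0, 1, …, 67} × {39/4}) ∪ ((8/25, 52/7] × [7/9, 5/4])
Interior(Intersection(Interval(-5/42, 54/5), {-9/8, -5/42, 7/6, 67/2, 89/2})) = EmptySet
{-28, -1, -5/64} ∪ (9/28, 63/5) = {-28, -1, -5/64} ∪ (9/28, 63/5)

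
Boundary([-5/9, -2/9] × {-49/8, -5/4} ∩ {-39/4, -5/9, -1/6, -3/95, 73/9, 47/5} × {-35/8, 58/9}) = ∅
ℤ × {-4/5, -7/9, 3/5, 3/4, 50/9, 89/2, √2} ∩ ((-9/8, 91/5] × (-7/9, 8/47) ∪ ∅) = ∅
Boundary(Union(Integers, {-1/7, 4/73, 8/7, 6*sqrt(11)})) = Union({-1/7, 4/73, 8/7, 6*sqrt(11)}, Integers)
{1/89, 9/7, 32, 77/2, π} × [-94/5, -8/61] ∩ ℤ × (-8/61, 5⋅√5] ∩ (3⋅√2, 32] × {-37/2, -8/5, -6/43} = ∅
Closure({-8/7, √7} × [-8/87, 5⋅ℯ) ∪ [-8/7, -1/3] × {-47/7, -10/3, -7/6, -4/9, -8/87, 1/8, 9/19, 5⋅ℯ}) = ({-8/7, √7} × [-8/87, 5⋅ℯ]) ∪ ([-8/7, -1/3] × {-47/7, -10/3, -7/6, -4/9, -8/87, 1/8, 9/19, 5⋅ℯ})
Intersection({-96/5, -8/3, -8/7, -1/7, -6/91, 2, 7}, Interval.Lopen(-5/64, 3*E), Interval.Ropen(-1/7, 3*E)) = {-6/91, 2, 7}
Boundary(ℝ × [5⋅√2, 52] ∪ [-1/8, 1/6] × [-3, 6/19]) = ({-1/8, 1/6} × [-3, 6/19]) ∪ ([-1/8, 1/6] × {-3, 6/19}) ∪ ((-∞, ∞) × {52, 5⋅√2})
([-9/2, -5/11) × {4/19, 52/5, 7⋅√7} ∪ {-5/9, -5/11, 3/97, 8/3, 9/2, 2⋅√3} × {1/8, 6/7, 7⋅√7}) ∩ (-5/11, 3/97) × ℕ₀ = ∅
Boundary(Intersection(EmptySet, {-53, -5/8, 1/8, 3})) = EmptySet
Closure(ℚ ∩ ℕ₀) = ℕ₀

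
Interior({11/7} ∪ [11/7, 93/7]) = (11/7, 93/7)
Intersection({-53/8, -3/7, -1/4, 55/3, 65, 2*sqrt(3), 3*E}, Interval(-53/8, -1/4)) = {-53/8, -3/7, -1/4}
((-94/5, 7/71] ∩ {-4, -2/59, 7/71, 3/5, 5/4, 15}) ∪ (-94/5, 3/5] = (-94/5, 3/5]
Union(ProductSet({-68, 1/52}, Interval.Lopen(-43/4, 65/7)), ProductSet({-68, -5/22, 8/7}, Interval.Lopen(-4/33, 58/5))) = Union(ProductSet({-68, 1/52}, Interval.Lopen(-43/4, 65/7)), ProductSet({-68, -5/22, 8/7}, Interval.Lopen(-4/33, 58/5)))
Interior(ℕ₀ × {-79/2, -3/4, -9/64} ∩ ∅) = ∅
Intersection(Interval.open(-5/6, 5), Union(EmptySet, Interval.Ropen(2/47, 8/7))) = Interval.Ropen(2/47, 8/7)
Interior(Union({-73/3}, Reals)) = Reals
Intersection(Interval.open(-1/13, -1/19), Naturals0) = EmptySet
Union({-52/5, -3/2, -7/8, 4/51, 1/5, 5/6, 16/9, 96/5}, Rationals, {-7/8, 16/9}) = Rationals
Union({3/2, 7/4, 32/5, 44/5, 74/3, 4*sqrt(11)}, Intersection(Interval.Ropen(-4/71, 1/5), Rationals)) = Union({3/2, 7/4, 32/5, 44/5, 74/3, 4*sqrt(11)}, Intersection(Interval.Ropen(-4/71, 1/5), Rationals))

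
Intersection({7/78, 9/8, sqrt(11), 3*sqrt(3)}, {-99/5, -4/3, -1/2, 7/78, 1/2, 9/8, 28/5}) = {7/78, 9/8}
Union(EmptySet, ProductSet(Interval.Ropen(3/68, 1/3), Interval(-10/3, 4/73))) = ProductSet(Interval.Ropen(3/68, 1/3), Interval(-10/3, 4/73))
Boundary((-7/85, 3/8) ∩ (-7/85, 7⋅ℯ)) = {-7/85, 3/8}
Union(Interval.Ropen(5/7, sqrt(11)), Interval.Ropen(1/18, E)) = Interval.Ropen(1/18, sqrt(11))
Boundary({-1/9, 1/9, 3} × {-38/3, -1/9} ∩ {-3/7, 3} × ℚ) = {3} × {-38/3, -1/9}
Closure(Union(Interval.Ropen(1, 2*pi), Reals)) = Interval(-oo, oo)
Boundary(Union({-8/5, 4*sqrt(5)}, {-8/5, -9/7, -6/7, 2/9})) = {-8/5, -9/7, -6/7, 2/9, 4*sqrt(5)}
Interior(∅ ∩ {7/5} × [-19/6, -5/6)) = ∅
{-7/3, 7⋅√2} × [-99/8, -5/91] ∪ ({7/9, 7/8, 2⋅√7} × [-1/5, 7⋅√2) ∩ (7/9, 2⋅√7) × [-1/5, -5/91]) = ({7/8} × [-1/5, -5/91]) ∪ ({-7/3, 7⋅√2} × [-99/8, -5/91])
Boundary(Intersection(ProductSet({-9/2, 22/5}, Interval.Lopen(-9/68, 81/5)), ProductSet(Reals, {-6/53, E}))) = ProductSet({-9/2, 22/5}, {-6/53, E})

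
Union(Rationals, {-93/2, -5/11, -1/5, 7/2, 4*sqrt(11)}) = Union({4*sqrt(11)}, Rationals)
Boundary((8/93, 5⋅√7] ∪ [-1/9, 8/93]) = {-1/9, 5⋅√7}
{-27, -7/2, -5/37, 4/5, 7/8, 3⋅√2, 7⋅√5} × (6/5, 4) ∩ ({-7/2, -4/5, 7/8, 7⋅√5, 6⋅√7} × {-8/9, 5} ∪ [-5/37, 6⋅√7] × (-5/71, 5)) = {-5/37, 4/5, 7/8, 3⋅√2, 7⋅√5} × (6/5, 4)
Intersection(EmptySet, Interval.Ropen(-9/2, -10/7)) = EmptySet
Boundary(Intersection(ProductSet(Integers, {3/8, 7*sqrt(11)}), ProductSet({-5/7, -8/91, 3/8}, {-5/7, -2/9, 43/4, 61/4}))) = EmptySet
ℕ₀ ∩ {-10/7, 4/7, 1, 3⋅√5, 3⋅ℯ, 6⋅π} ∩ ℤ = {1}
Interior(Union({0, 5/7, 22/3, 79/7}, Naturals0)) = EmptySet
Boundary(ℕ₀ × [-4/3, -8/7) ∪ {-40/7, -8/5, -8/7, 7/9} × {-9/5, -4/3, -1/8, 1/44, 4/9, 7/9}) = (ℕ₀ × [-4/3, -8/7]) ∪ ({-40/7, -8/5, -8/7, 7/9} × {-9/5, -4/3, -1/8, 1/44, 4/9, 7/9})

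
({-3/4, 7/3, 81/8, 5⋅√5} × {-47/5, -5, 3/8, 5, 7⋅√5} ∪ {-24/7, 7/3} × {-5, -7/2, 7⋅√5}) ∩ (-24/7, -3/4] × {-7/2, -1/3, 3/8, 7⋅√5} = {-3/4} × {3/8, 7⋅√5}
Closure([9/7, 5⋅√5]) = [9/7, 5⋅√5]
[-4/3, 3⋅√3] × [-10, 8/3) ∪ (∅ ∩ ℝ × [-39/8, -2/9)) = [-4/3, 3⋅√3] × [-10, 8/3)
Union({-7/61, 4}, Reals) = Reals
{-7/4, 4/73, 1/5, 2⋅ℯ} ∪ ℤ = ℤ ∪ {-7/4, 4/73, 1/5, 2⋅ℯ}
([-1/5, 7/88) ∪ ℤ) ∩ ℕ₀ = ℕ₀ ∪ {0}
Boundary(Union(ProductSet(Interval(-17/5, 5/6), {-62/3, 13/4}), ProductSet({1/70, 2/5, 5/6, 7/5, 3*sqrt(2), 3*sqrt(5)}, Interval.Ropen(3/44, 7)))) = Union(ProductSet({1/70, 2/5, 5/6, 7/5, 3*sqrt(2), 3*sqrt(5)}, Interval(3/44, 7)), ProductSet(Interval(-17/5, 5/6), {-62/3, 13/4}))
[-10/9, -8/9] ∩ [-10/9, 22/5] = [-10/9, -8/9]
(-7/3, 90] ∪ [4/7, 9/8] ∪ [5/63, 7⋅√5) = (-7/3, 90]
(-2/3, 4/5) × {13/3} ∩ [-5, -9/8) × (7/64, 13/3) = ∅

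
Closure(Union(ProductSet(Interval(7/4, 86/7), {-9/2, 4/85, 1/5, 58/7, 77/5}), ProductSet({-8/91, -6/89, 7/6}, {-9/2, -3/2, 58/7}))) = Union(ProductSet({-8/91, -6/89, 7/6}, {-9/2, -3/2, 58/7}), ProductSet(Interval(7/4, 86/7), {-9/2, 4/85, 1/5, 58/7, 77/5}))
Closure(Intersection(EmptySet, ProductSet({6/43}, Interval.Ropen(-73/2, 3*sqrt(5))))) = EmptySet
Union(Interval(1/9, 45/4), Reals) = Interval(-oo, oo)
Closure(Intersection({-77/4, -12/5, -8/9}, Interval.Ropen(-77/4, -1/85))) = {-77/4, -12/5, -8/9}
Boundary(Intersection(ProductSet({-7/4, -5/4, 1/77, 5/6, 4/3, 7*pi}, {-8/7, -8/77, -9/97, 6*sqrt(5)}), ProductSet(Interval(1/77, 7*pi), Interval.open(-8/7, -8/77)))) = EmptySet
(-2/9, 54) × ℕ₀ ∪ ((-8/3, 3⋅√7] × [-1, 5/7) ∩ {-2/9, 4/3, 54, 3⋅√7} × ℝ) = ((-2/9, 54) × ℕ₀) ∪ ({-2/9, 4/3, 3⋅√7} × [-1, 5/7))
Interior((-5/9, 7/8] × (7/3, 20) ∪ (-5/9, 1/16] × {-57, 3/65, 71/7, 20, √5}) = (-5/9, 7/8) × (7/3, 20)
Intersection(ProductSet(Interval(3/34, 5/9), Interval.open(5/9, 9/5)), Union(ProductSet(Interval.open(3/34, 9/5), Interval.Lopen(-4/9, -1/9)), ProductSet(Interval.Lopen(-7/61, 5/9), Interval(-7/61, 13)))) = ProductSet(Interval(3/34, 5/9), Interval.open(5/9, 9/5))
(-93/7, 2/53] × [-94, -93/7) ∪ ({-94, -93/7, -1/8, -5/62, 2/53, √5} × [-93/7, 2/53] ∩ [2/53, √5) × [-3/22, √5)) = ({2/53} × [-3/22, 2/53]) ∪ ((-93/7, 2/53] × [-94, -93/7))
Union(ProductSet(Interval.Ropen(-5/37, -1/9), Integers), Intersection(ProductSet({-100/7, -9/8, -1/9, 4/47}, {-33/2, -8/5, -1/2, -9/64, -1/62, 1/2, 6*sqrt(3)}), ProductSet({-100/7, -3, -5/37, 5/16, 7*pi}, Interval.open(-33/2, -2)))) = ProductSet(Interval.Ropen(-5/37, -1/9), Integers)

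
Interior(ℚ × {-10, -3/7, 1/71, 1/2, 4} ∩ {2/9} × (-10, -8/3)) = ∅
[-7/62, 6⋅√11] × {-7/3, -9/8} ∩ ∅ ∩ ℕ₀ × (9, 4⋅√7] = ∅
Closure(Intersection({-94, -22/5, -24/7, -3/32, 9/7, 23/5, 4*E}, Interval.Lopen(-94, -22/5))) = {-22/5}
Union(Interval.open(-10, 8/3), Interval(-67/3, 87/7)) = Interval(-67/3, 87/7)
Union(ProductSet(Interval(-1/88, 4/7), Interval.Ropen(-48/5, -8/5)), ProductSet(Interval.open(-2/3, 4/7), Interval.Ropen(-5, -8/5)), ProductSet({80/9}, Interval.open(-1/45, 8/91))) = Union(ProductSet({80/9}, Interval.open(-1/45, 8/91)), ProductSet(Interval.open(-2/3, 4/7), Interval.Ropen(-5, -8/5)), ProductSet(Interval(-1/88, 4/7), Interval.Ropen(-48/5, -8/5)))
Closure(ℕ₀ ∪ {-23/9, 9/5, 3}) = {-23/9, 9/5} ∪ ℕ₀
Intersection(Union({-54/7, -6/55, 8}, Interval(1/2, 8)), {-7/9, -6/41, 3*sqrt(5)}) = {3*sqrt(5)}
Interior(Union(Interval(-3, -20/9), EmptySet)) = Interval.open(-3, -20/9)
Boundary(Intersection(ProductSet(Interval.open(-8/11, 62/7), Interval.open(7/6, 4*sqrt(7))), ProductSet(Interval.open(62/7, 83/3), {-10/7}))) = EmptySet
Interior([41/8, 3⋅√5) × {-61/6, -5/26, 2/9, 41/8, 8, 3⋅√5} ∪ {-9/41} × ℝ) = ∅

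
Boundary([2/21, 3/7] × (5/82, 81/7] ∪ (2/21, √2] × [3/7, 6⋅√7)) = ({2/21} × [5/82, 81/7]) ∪ ([2/21, 3/7] × {5/82}) ∪ ({2/21, 3/7} × [5/82, 3/7]) ∪ ([2/21, √2] × {6⋅√7}) ∪ ({2/21, √2} × [3/7, 6⋅√7]) ∪ (({2/21} ∪ [3/7, √2]) × {3/7, 6⋅√7})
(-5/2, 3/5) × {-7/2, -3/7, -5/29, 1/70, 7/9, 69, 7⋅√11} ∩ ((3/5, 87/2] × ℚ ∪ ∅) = ∅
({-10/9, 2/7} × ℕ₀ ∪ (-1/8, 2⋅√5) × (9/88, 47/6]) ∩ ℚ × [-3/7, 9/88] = {-10/9, 2/7} × {0}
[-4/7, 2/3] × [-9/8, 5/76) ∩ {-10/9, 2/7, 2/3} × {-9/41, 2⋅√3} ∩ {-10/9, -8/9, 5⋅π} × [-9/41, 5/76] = ∅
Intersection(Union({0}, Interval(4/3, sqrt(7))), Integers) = Union({0}, Range(2, 3, 1))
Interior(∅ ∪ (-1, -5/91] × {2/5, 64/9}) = ∅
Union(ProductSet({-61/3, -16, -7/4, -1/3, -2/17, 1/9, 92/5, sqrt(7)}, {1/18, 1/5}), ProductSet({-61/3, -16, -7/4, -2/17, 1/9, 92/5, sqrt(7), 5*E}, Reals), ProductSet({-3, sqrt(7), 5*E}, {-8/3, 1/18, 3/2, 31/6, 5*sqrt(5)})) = Union(ProductSet({-3, sqrt(7), 5*E}, {-8/3, 1/18, 3/2, 31/6, 5*sqrt(5)}), ProductSet({-61/3, -16, -7/4, -1/3, -2/17, 1/9, 92/5, sqrt(7)}, {1/18, 1/5}), ProductSet({-61/3, -16, -7/4, -2/17, 1/9, 92/5, sqrt(7), 5*E}, Reals))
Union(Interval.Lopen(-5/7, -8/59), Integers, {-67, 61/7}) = Union({61/7}, Integers, Interval.Lopen(-5/7, -8/59))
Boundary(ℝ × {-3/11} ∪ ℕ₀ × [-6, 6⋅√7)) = (ℝ × {-3/11}) ∪ (ℕ₀ × [-6, 6⋅√7])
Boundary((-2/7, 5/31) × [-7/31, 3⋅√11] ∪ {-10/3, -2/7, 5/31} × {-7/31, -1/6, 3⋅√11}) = ({-2/7, 5/31} × [-7/31, 3⋅√11]) ∪ ({-10/3, -2/7, 5/31} × {-7/31, -1/6, 3⋅√11}) ∪ ([-2/7, 5/31] × {-7/31, 3⋅√11})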